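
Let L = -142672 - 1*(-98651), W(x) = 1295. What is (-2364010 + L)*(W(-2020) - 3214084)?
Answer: 7736495508459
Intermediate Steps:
L = -44021 (L = -142672 + 98651 = -44021)
(-2364010 + L)*(W(-2020) - 3214084) = (-2364010 - 44021)*(1295 - 3214084) = -2408031*(-3212789) = 7736495508459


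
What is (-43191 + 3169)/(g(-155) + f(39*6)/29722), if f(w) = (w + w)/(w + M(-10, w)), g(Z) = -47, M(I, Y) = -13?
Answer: 10111038014/11873921 ≈ 851.53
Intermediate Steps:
f(w) = 2*w/(-13 + w) (f(w) = (w + w)/(w - 13) = (2*w)/(-13 + w) = 2*w/(-13 + w))
(-43191 + 3169)/(g(-155) + f(39*6)/29722) = (-43191 + 3169)/(-47 + (2*(39*6)/(-13 + 39*6))/29722) = -40022/(-47 + (2*234/(-13 + 234))*(1/29722)) = -40022/(-47 + (2*234/221)*(1/29722)) = -40022/(-47 + (2*234*(1/221))*(1/29722)) = -40022/(-47 + (36/17)*(1/29722)) = -40022/(-47 + 18/252637) = -40022/(-11873921/252637) = -40022*(-252637/11873921) = 10111038014/11873921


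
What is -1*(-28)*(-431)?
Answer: -12068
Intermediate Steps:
-1*(-28)*(-431) = 28*(-431) = -12068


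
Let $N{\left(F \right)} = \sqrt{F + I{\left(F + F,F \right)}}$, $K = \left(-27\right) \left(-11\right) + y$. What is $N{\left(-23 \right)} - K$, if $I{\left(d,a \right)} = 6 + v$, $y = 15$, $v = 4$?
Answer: $-312 + i \sqrt{13} \approx -312.0 + 3.6056 i$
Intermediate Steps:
$I{\left(d,a \right)} = 10$ ($I{\left(d,a \right)} = 6 + 4 = 10$)
$K = 312$ ($K = \left(-27\right) \left(-11\right) + 15 = 297 + 15 = 312$)
$N{\left(F \right)} = \sqrt{10 + F}$ ($N{\left(F \right)} = \sqrt{F + 10} = \sqrt{10 + F}$)
$N{\left(-23 \right)} - K = \sqrt{10 - 23} - 312 = \sqrt{-13} - 312 = i \sqrt{13} - 312 = -312 + i \sqrt{13}$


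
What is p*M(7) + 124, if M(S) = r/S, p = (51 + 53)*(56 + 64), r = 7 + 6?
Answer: 163108/7 ≈ 23301.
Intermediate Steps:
r = 13
p = 12480 (p = 104*120 = 12480)
M(S) = 13/S
p*M(7) + 124 = 12480*(13/7) + 124 = 162240/7 + 124 = 163108/7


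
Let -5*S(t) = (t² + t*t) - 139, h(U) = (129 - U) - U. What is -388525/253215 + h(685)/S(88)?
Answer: -878454230/777319407 ≈ -1.1301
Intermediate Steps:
h(U) = 129 - 2*U
S(t) = 139/5 - 2*t²/5 (S(t) = -((t² + t*t) - 139)/5 = -((t² + t²) - 139)/5 = -(2*t² - 139)/5 = -(-139 + 2*t²)/5 = 139/5 - 2*t²/5)
-388525/253215 + h(685)/S(88) = -388525/253215 + (129 - 2*685)/(139/5 - ⅖*88²) = -388525*1/253215 + (129 - 1370)/(139/5 - ⅖*7744) = -77705/50643 - 1241/(139/5 - 15488/5) = -77705/50643 - 1241/(-15349/5) = -77705/50643 - 1241*(-5/15349) = -77705/50643 + 6205/15349 = -878454230/777319407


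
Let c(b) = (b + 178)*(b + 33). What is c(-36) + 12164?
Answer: 11738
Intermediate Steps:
c(b) = (33 + b)*(178 + b) (c(b) = (178 + b)*(33 + b) = (33 + b)*(178 + b))
c(-36) + 12164 = (5874 + (-36)**2 + 211*(-36)) + 12164 = (5874 + 1296 - 7596) + 12164 = -426 + 12164 = 11738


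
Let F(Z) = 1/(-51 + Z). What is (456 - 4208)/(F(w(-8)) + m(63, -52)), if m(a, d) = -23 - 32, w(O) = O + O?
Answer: 125692/1843 ≈ 68.200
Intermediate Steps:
w(O) = 2*O
m(a, d) = -55
(456 - 4208)/(F(w(-8)) + m(63, -52)) = (456 - 4208)/(1/(-51 + 2*(-8)) - 55) = -3752/(1/(-51 - 16) - 55) = -3752/(1/(-67) - 55) = -3752/(-1/67 - 55) = -3752/(-3686/67) = -3752*(-67/3686) = 125692/1843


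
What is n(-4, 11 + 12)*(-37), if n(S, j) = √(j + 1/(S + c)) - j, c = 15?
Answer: 851 - 37*√2794/11 ≈ 673.20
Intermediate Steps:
n(S, j) = √(j + 1/(15 + S)) - j (n(S, j) = √(j + 1/(S + 15)) - j = √(j + 1/(15 + S)) - j)
n(-4, 11 + 12)*(-37) = (√((1 + (11 + 12)*(15 - 4))/(15 - 4)) - (11 + 12))*(-37) = (√((1 + 23*11)/11) - 1*23)*(-37) = (√((1 + 253)/11) - 23)*(-37) = (√((1/11)*254) - 23)*(-37) = (√(254/11) - 23)*(-37) = (√2794/11 - 23)*(-37) = (-23 + √2794/11)*(-37) = 851 - 37*√2794/11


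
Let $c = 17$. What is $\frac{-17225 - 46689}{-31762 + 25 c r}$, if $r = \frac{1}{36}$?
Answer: $\frac{2300904}{1143007} \approx 2.013$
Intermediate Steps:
$r = \frac{1}{36} \approx 0.027778$
$\frac{-17225 - 46689}{-31762 + 25 c r} = \frac{-17225 - 46689}{-31762 + 25 \cdot 17 \cdot \frac{1}{36}} = - \frac{63914}{-31762 + 425 \cdot \frac{1}{36}} = - \frac{63914}{-31762 + \frac{425}{36}} = - \frac{63914}{- \frac{1143007}{36}} = \left(-63914\right) \left(- \frac{36}{1143007}\right) = \frac{2300904}{1143007}$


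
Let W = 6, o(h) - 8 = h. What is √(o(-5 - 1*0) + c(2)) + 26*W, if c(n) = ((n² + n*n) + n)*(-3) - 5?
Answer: 156 + 4*I*√2 ≈ 156.0 + 5.6569*I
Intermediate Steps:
o(h) = 8 + h
c(n) = -5 - 6*n² - 3*n (c(n) = ((n² + n²) + n)*(-3) - 5 = (2*n² + n)*(-3) - 5 = (n + 2*n²)*(-3) - 5 = (-6*n² - 3*n) - 5 = -5 - 6*n² - 3*n)
√(o(-5 - 1*0) + c(2)) + 26*W = √((8 + (-5 - 1*0)) + (-5 - 6*2² - 3*2)) + 26*6 = √((8 + (-5 + 0)) + (-5 - 6*4 - 6)) + 156 = √((8 - 5) + (-5 - 24 - 6)) + 156 = √(3 - 35) + 156 = √(-32) + 156 = 4*I*√2 + 156 = 156 + 4*I*√2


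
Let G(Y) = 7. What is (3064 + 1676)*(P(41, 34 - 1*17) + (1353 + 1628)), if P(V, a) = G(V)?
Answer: 14163120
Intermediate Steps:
P(V, a) = 7
(3064 + 1676)*(P(41, 34 - 1*17) + (1353 + 1628)) = (3064 + 1676)*(7 + (1353 + 1628)) = 4740*(7 + 2981) = 4740*2988 = 14163120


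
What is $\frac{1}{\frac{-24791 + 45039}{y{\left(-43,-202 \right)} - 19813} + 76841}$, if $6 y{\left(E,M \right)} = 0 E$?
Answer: $\frac{19813}{1522430485} \approx 1.3014 \cdot 10^{-5}$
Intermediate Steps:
$y{\left(E,M \right)} = 0$ ($y{\left(E,M \right)} = \frac{0 E}{6} = \frac{1}{6} \cdot 0 = 0$)
$\frac{1}{\frac{-24791 + 45039}{y{\left(-43,-202 \right)} - 19813} + 76841} = \frac{1}{\frac{-24791 + 45039}{0 - 19813} + 76841} = \frac{1}{\frac{20248}{-19813} + 76841} = \frac{1}{20248 \left(- \frac{1}{19813}\right) + 76841} = \frac{1}{- \frac{20248}{19813} + 76841} = \frac{1}{\frac{1522430485}{19813}} = \frac{19813}{1522430485}$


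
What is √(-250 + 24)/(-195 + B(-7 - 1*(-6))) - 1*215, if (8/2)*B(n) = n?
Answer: -215 - 4*I*√226/781 ≈ -215.0 - 0.076995*I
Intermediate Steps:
B(n) = n/4
√(-250 + 24)/(-195 + B(-7 - 1*(-6))) - 1*215 = √(-250 + 24)/(-195 + (-7 - 1*(-6))/4) - 1*215 = √(-226)/(-195 + (-7 + 6)/4) - 215 = (I*√226)/(-195 + (¼)*(-1)) - 215 = (I*√226)/(-195 - ¼) - 215 = (I*√226)/(-781/4) - 215 = -4*I*√226/781 - 215 = -215 - 4*I*√226/781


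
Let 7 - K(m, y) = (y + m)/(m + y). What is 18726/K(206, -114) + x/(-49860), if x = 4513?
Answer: 155608547/49860 ≈ 3120.9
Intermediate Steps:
K(m, y) = 6 (K(m, y) = 7 - (y + m)/(m + y) = 7 - (m + y)/(m + y) = 7 - 1*1 = 7 - 1 = 6)
18726/K(206, -114) + x/(-49860) = 18726/6 + 4513/(-49860) = 18726*(1/6) + 4513*(-1/49860) = 3121 - 4513/49860 = 155608547/49860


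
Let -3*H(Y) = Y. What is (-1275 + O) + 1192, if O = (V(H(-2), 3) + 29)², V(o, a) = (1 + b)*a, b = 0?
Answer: 941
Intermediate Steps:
H(Y) = -Y/3
V(o, a) = a (V(o, a) = (1 + 0)*a = 1*a = a)
O = 1024 (O = (3 + 29)² = 32² = 1024)
(-1275 + O) + 1192 = (-1275 + 1024) + 1192 = -251 + 1192 = 941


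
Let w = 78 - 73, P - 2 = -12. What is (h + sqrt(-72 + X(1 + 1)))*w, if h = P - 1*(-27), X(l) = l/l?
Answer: 85 + 5*I*sqrt(71) ≈ 85.0 + 42.131*I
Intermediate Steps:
X(l) = 1
P = -10 (P = 2 - 12 = -10)
h = 17 (h = -10 - 1*(-27) = -10 + 27 = 17)
w = 5
(h + sqrt(-72 + X(1 + 1)))*w = (17 + sqrt(-72 + 1))*5 = (17 + sqrt(-71))*5 = (17 + I*sqrt(71))*5 = 85 + 5*I*sqrt(71)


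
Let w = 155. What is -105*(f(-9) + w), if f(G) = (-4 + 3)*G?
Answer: -17220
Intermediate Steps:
f(G) = -G
-105*(f(-9) + w) = -105*(-1*(-9) + 155) = -105*(9 + 155) = -105*164 = -17220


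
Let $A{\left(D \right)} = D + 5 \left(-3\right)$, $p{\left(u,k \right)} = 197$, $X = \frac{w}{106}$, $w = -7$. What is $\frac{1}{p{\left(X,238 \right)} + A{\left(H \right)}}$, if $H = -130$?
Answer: $\frac{1}{52} \approx 0.019231$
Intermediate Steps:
$X = - \frac{7}{106} \approx -0.066038$
$A{\left(D \right)} = -15 + D$ ($A{\left(D \right)} = D - 15 = -15 + D$)
$\frac{1}{p{\left(X,238 \right)} + A{\left(H \right)}} = \frac{1}{197 - 145} = \frac{1}{52}$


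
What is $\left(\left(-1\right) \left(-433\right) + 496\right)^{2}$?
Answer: $863041$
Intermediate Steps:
$\left(\left(-1\right) \left(-433\right) + 496\right)^{2} = \left(433 + 496\right)^{2} = 929^{2} = 863041$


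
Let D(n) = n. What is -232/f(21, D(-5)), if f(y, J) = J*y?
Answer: 232/105 ≈ 2.2095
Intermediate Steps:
-232/f(21, D(-5)) = -232/((-5*21)) = -232/(-105) = -232*(-1/105) = 232/105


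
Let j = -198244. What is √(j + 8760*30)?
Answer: 2*√16139 ≈ 254.08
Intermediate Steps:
√(j + 8760*30) = √(-198244 + 8760*30) = √(-198244 + 262800) = √64556 = 2*√16139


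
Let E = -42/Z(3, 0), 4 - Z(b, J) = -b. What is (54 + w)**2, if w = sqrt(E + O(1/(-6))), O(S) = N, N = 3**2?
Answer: (54 + sqrt(3))**2 ≈ 3106.1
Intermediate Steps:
N = 9
Z(b, J) = 4 + b (Z(b, J) = 4 - (-1)*b = 4 + b)
O(S) = 9
E = -6 (E = -42/(4 + 3) = -42/7 = -42*1/7 = -6)
w = sqrt(3) (w = sqrt(-6 + 9) = sqrt(3) ≈ 1.7320)
(54 + w)**2 = (54 + sqrt(3))**2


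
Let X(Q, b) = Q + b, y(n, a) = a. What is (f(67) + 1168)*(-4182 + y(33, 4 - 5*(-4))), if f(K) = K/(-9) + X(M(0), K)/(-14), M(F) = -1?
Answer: -4805988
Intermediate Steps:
f(K) = 1/14 - 23*K/126 (f(K) = K/(-9) + (-1 + K)/(-14) = K*(-⅑) + (-1 + K)*(-1/14) = -K/9 + (1/14 - K/14) = 1/14 - 23*K/126)
(f(67) + 1168)*(-4182 + y(33, 4 - 5*(-4))) = ((1/14 - 23/126*67) + 1168)*(-4182 + (4 - 5*(-4))) = ((1/14 - 1541/126) + 1168)*(-4182 + (4 + 20)) = (-766/63 + 1168)*(-4182 + 24) = (72818/63)*(-4158) = -4805988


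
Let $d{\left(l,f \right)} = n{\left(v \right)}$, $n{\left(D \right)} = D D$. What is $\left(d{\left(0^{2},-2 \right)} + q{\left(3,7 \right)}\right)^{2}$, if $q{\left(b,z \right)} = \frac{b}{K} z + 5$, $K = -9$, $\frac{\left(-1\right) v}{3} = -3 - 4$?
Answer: $\frac{1771561}{9} \approx 1.9684 \cdot 10^{5}$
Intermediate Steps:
$v = 21$ ($v = - 3 \left(-3 - 4\right) = \left(-3\right) \left(-7\right) = 21$)
$n{\left(D \right)} = D^{2}$
$q{\left(b,z \right)} = 5 - \frac{b z}{9}$ ($q{\left(b,z \right)} = \frac{b}{-9} z + 5 = - \frac{b}{9} z + 5 = - \frac{b z}{9} + 5 = 5 - \frac{b z}{9}$)
$d{\left(l,f \right)} = 441$ ($d{\left(l,f \right)} = 21^{2} = 441$)
$\left(d{\left(0^{2},-2 \right)} + q{\left(3,7 \right)}\right)^{2} = \left(441 + \left(5 - \frac{1}{3} \cdot 7\right)\right)^{2} = \left(441 + \left(5 - \frac{7}{3}\right)\right)^{2} = \left(441 + \frac{8}{3}\right)^{2} = \left(\frac{1331}{3}\right)^{2} = \frac{1771561}{9}$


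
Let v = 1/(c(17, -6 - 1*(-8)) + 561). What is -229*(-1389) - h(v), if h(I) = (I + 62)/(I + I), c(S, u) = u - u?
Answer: 601379/2 ≈ 3.0069e+5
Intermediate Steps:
c(S, u) = 0
v = 1/561 (v = 1/(0 + 561) = 1/561 ≈ 0.0017825)
h(I) = (62 + I)/(2*I) (h(I) = (62 + I)/((2*I)) = (62 + I)*(1/(2*I)) = (62 + I)/(2*I))
-229*(-1389) - h(v) = -229*(-1389) - (62 + 1/561)/(2*1/561) = 318081 - 561*34783/(2*561) = 318081 - 1*34783/2 = 318081 - 34783/2 = 601379/2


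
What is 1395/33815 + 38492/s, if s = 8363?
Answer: 262654673/56558969 ≈ 4.6439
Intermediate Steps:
1395/33815 + 38492/s = 1395/33815 + 38492/8363 = 1395*(1/33815) + 38492*(1/8363) = 279/6763 + 38492/8363 = 262654673/56558969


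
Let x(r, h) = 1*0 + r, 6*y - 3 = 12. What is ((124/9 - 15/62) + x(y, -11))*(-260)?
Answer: -1163240/279 ≈ -4169.3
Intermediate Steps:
y = 5/2 (y = 1/2 + (1/6)*12 = 1/2 + 2 = 5/2 ≈ 2.5000)
x(r, h) = r (x(r, h) = 0 + r = r)
((124/9 - 15/62) + x(y, -11))*(-260) = ((124/9 - 15/62) + 5/2)*(-260) = (7553/558 + 5/2)*(-260) = (4474/279)*(-260) = -1163240/279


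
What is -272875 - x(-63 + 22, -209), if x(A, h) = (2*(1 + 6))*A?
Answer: -272301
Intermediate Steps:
x(A, h) = 14*A (x(A, h) = (2*7)*A = 14*A)
-272875 - x(-63 + 22, -209) = -272875 - 14*(-63 + 22) = -272875 - 14*(-41) = -272875 - 1*(-574) = -272875 + 574 = -272301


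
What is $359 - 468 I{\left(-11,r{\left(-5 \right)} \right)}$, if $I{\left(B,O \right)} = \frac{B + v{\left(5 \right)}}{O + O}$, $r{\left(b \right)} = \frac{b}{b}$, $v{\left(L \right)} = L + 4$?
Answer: $827$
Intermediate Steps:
$v{\left(L \right)} = 4 + L$
$r{\left(b \right)} = 1$
$I{\left(B,O \right)} = \frac{9 + B}{2 O}$ ($I{\left(B,O \right)} = \frac{B + \left(4 + 5\right)}{O + O} = \frac{B + 9}{2 O} = \left(9 + B\right) \frac{1}{2 O} = \frac{9 + B}{2 O}$)
$359 - 468 I{\left(-11,r{\left(-5 \right)} \right)} = 359 - 468 \frac{9 - 11}{2 \cdot 1} = 359 - 468 \cdot \frac{1}{2} \cdot 1 \left(-2\right) = 359 - -468 = 359 + 468 = 827$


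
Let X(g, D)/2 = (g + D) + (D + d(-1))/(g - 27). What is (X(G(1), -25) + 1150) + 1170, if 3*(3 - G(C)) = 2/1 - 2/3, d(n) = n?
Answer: 1127233/495 ≈ 2277.2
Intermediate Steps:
G(C) = 23/9 (G(C) = 3 - (2/1 - 2/3)/3 = 3 - (2*1 - 2*⅓)/3 = 3 - (2 - ⅔)/3 = 3 - ⅓*4/3 = 3 - 4/9 = 23/9)
X(g, D) = 2*D + 2*g + 2*(-1 + D)/(-27 + g) (X(g, D) = 2*((g + D) + (D - 1)/(g - 27)) = 2*((D + g) + (-1 + D)/(-27 + g)) = 2*(D + g + (-1 + D)/(-27 + g)) = 2*D + 2*g + 2*(-1 + D)/(-27 + g))
(X(G(1), -25) + 1150) + 1170 = (2*(-1 + (23/9)² - 27*23/9 - 26*(-25) - 25*23/9)/(-27 + 23/9) + 1150) + 1170 = (2*(-1 + 529/81 - 69 + 650 - 575/9)/(-220/9) + 1150) + 1170 = (2*(-9/220)*(42334/81) + 1150) + 1170 = (-21167/495 + 1150) + 1170 = 548083/495 + 1170 = 1127233/495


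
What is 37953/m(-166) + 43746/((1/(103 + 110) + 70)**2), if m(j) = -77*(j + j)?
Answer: 59175575688249/5683846612444 ≈ 10.411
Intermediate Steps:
m(j) = -154*j
37953/m(-166) + 43746/((1/(103 + 110) + 70)**2) = 37953/((-154*(-166))) + 43746/((1/(103 + 110) + 70)**2) = 37953/25564 + 43746/((1/213 + 70)**2) = 37953*(1/25564) + 43746/((1/213 + 70)**2) = 37953/25564 + 43746/((14911/213)**2) = 37953/25564 + 43746/(222337921/45369) = 37953/25564 + 43746*(45369/222337921) = 37953/25564 + 1984712274/222337921 = 59175575688249/5683846612444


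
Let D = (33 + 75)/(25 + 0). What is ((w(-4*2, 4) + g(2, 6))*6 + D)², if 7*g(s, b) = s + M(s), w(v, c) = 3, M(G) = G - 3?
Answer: 16451136/30625 ≈ 537.18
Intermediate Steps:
M(G) = -3 + G
D = 108/25 ≈ 4.3200
g(s, b) = -3/7 + 2*s/7 (g(s, b) = (s + (-3 + s))/7 = (-3 + 2*s)/7 = -3/7 + 2*s/7)
((w(-4*2, 4) + g(2, 6))*6 + D)² = ((3 + (-3/7 + (2/7)*2))*6 + 108/25)² = ((3 + (-3/7 + 4/7))*6 + 108/25)² = ((3 + ⅐)*6 + 108/25)² = ((22/7)*6 + 108/25)² = (132/7 + 108/25)² = (4056/175)² = 16451136/30625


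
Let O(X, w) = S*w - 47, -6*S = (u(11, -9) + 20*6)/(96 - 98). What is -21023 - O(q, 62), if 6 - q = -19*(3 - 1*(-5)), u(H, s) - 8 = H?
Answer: -130165/6 ≈ -21694.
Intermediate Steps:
u(H, s) = 8 + H
q = 158 (q = 6 - (-19)*(3 - 1*(-5)) = 6 - (-19)*(3 + 5) = 6 - (-19)*8 = 6 - 1*(-152) = 6 + 152 = 158)
S = 139/12 (S = -((8 + 11) + 20*6)/(6*(96 - 98)) = -(19 + 120)/(6*(-2)) = -139*(-1)/(6*2) = -1/6*(-139/2) = 139/12 ≈ 11.583)
O(X, w) = -47 + 139*w/12 (O(X, w) = 139*w/12 - 47 = -47 + 139*w/12)
-21023 - O(q, 62) = -21023 - (-47 + (139/12)*62) = -21023 - (-47 + 4309/6) = -21023 - 1*4027/6 = -21023 - 4027/6 = -130165/6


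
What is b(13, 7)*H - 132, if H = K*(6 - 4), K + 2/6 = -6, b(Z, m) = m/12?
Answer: -2509/18 ≈ -139.39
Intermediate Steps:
b(Z, m) = m/12 (b(Z, m) = m*(1/12) = m/12)
K = -19/3 (K = -⅓ - 6 = -19/3 ≈ -6.3333)
H = -38/3 (H = -19*(6 - 4)/3 = -19/3*2 = -38/3 ≈ -12.667)
b(13, 7)*H - 132 = ((1/12)*7)*(-38/3) - 132 = (7/12)*(-38/3) - 132 = -133/18 - 132 = -2509/18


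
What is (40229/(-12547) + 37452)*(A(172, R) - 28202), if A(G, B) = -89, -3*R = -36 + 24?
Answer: -13293092594365/12547 ≈ -1.0595e+9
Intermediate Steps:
R = 4 (R = -(-36 + 24)/3 = -1/3*(-12) = 4)
(40229/(-12547) + 37452)*(A(172, R) - 28202) = (40229/(-12547) + 37452)*(-89 - 28202) = (40229*(-1/12547) + 37452)*(-28291) = (-40229/12547 + 37452)*(-28291) = (469870015/12547)*(-28291) = -13293092594365/12547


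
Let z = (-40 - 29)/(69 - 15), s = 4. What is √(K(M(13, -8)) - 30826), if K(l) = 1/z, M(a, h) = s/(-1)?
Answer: 2*I*√4076842/23 ≈ 175.58*I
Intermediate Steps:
M(a, h) = -4 (M(a, h) = 4/(-1) = 4*(-1) = -4)
z = -23/18 (z = -69/54 = -69*1/54 = -23/18 ≈ -1.2778)
K(l) = -18/23 (K(l) = 1/(-23/18) = -18/23)
√(K(M(13, -8)) - 30826) = √(-18/23 - 30826) = √(-709016/23) = 2*I*√4076842/23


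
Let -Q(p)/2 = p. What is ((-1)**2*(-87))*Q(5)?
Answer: 870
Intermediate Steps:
Q(p) = -2*p
((-1)**2*(-87))*Q(5) = ((-1)**2*(-87))*(-2*5) = (1*(-87))*(-10) = -87*(-10) = 870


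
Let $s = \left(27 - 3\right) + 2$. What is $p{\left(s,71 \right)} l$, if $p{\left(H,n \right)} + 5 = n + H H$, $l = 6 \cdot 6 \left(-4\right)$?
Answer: $-106848$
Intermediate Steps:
$l = -144$ ($l = 36 \left(-4\right) = -144$)
$s = 26$ ($s = 24 + 2 = 26$)
$p{\left(H,n \right)} = -5 + n + H^{2}$ ($p{\left(H,n \right)} = -5 + \left(n + H H\right) = -5 + \left(n + H^{2}\right) = -5 + n + H^{2}$)
$p{\left(s,71 \right)} l = \left(-5 + 71 + 26^{2}\right) \left(-144\right) = \left(-5 + 71 + 676\right) \left(-144\right) = 742 \left(-144\right) = -106848$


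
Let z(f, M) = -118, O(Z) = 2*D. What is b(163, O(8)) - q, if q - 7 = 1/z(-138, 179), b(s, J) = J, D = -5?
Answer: -2005/118 ≈ -16.992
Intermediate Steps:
O(Z) = -10 (O(Z) = 2*(-5) = -10)
q = 825/118 (q = 7 + 1/(-118) = 7 - 1/118 = 825/118 ≈ 6.9915)
b(163, O(8)) - q = -10 - 1*825/118 = -10 - 825/118 = -2005/118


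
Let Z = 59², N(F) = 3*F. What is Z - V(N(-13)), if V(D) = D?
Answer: 3520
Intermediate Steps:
Z = 3481
Z - V(N(-13)) = 3481 - 3*(-13) = 3481 - 1*(-39) = 3481 + 39 = 3520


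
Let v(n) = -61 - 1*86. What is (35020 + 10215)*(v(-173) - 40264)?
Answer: -1827991585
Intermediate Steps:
v(n) = -147 (v(n) = -61 - 86 = -147)
(35020 + 10215)*(v(-173) - 40264) = (35020 + 10215)*(-147 - 40264) = 45235*(-40411) = -1827991585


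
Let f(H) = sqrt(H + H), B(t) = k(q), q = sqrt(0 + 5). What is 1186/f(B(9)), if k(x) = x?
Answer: 593*sqrt(2)*5**(3/4)/5 ≈ 560.83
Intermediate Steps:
q = sqrt(5) ≈ 2.2361
B(t) = sqrt(5)
f(H) = sqrt(2)*sqrt(H) (f(H) = sqrt(2*H) = sqrt(2)*sqrt(H))
1186/f(B(9)) = 1186/((sqrt(2)*sqrt(sqrt(5)))) = 1186/((sqrt(2)*5**(1/4))) = 1186*(sqrt(2)*5**(3/4)/10) = 593*sqrt(2)*5**(3/4)/5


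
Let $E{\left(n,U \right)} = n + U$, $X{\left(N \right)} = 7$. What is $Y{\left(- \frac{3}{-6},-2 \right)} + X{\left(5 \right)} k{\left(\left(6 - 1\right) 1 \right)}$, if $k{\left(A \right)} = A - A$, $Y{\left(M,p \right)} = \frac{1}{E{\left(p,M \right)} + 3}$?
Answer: $\frac{2}{3} \approx 0.66667$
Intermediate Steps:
$E{\left(n,U \right)} = U + n$
$Y{\left(M,p \right)} = \frac{1}{3 + M + p}$ ($Y{\left(M,p \right)} = \frac{1}{\left(M + p\right) + 3} = \frac{1}{3 + M + p}$)
$k{\left(A \right)} = 0$
$Y{\left(- \frac{3}{-6},-2 \right)} + X{\left(5 \right)} k{\left(\left(6 - 1\right) 1 \right)} = \frac{1}{3 - \frac{3}{-6} - 2} + 7 \cdot 0 = \frac{1}{3 - - \frac{1}{2} - 2} + 0 = \frac{1}{3 + \frac{1}{2} - 2} + 0 = \frac{1}{\frac{3}{2}} + 0 = \frac{2}{3} + 0 = \frac{2}{3}$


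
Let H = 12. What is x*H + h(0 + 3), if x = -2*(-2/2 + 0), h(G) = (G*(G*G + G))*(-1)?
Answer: -12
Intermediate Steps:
h(G) = -G*(G + G²) (h(G) = (G*(G² + G))*(-1) = (G*(G + G²))*(-1) = -G*(G + G²))
x = 2 (x = -2*(-2*½ + 0) = -2*(-1 + 0) = -2*(-1) = 2)
x*H + h(0 + 3) = 2*12 + (0 + 3)²*(-1 - (0 + 3)) = 24 + 3²*(-1 - 1*3) = 24 + 9*(-1 - 3) = 24 + 9*(-4) = 24 - 36 = -12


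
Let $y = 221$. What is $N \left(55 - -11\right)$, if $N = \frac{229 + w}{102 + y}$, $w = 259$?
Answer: $\frac{32208}{323} \approx 99.715$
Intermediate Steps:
$N = \frac{488}{323}$ ($N = \frac{229 + 259}{102 + 221} = \frac{488}{323} \approx 1.5108$)
$N \left(55 - -11\right) = \frac{488 \left(55 - -11\right)}{323} = \frac{488 \left(55 + 11\right)}{323} = \frac{488}{323} \cdot 66 = \frac{32208}{323}$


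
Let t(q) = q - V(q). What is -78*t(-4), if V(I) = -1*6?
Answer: -156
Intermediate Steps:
V(I) = -6
t(q) = 6 + q (t(q) = q - 1*(-6) = q + 6 = 6 + q)
-78*t(-4) = -78*(6 - 4) = -78*2 = -26*6 = -156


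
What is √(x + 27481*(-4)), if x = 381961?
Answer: √272037 ≈ 521.57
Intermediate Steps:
√(x + 27481*(-4)) = √(381961 + 27481*(-4)) = √(381961 - 109924) = √272037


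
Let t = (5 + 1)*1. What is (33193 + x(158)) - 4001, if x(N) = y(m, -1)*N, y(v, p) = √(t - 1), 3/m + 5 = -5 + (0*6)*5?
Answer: 29192 + 158*√5 ≈ 29545.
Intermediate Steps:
t = 6 (t = 6*1 = 6)
m = -3/10 (m = 3/(-5 + (-5 + (0*6)*5)) = 3/(-5 + (-5 + 0*5)) = 3/(-5 + (-5 + 0)) = 3/(-5 - 5) = 3/(-10) = 3*(-⅒) = -3/10 ≈ -0.30000)
y(v, p) = √5 (y(v, p) = √(6 - 1) = √5)
x(N) = N*√5 (x(N) = √5*N = N*√5)
(33193 + x(158)) - 4001 = (33193 + 158*√5) - 4001 = 29192 + 158*√5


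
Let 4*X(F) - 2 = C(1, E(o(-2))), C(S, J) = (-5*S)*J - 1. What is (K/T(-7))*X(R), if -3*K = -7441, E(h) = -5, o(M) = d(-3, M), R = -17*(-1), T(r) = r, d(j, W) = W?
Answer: -13819/6 ≈ -2303.2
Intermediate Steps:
R = 17
o(M) = M
C(S, J) = -1 - 5*J*S (C(S, J) = -5*J*S - 1 = -1 - 5*J*S)
K = 7441/3 (K = -⅓*(-7441) = 7441/3 ≈ 2480.3)
X(F) = 13/2 (X(F) = ½ + (-1 - 5*(-5)*1)/4 = ½ + (-1 + 25)/4 = ½ + (¼)*24 = ½ + 6 = 13/2)
(K/T(-7))*X(R) = ((7441/3)/(-7))*(13/2) = ((7441/3)*(-⅐))*(13/2) = -1063/3*13/2 = -13819/6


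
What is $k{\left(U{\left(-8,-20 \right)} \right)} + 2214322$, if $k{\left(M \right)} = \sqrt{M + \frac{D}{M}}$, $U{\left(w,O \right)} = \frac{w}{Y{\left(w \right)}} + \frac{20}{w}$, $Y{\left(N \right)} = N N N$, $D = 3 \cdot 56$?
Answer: $2214322 + \frac{i \sqrt{12603559}}{424} \approx 2.2143 \cdot 10^{6} + 8.373 i$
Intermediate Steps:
$D = 168$
$Y{\left(N \right)} = N^{3}$ ($Y{\left(N \right)} = N^{2} N = N^{3}$)
$U{\left(w,O \right)} = \frac{1}{w^{2}} + \frac{20}{w}$ ($U{\left(w,O \right)} = \frac{w}{w^{3}} + \frac{20}{w} = \frac{1}{w^{2}} + \frac{20}{w}$)
$k{\left(M \right)} = \sqrt{M + \frac{168}{M}}$
$k{\left(U{\left(-8,-20 \right)} \right)} + 2214322 = \sqrt{\frac{1 + 20 \left(-8\right)}{64} + \frac{168}{\frac{1}{64} \left(1 + 20 \left(-8\right)\right)}} + 2214322 = \sqrt{\frac{1 - 160}{64} + \frac{168}{\frac{1}{64} \left(1 - 160\right)}} + 2214322 = \sqrt{\frac{1}{64} \left(-159\right) + \frac{168}{\frac{1}{64} \left(-159\right)}} + 2214322 = \sqrt{- \frac{159}{64} + \frac{168}{- \frac{159}{64}}} + 2214322 = \sqrt{- \frac{159}{64} + 168 \left(- \frac{64}{159}\right)} + 2214322 = \sqrt{- \frac{159}{64} - \frac{3584}{53}} + 2214322 = \sqrt{- \frac{237803}{3392}} + 2214322 = \frac{i \sqrt{12603559}}{424} + 2214322 = 2214322 + \frac{i \sqrt{12603559}}{424}$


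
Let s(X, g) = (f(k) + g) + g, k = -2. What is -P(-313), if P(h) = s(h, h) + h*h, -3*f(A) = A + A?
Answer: -292033/3 ≈ -97344.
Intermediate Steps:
f(A) = -2*A/3 (f(A) = -(A + A)/3 = -2*A/3)
s(X, g) = 4/3 + 2*g (s(X, g) = (-2/3*(-2) + g) + g = (4/3 + g) + g = 4/3 + 2*g)
P(h) = 4/3 + h**2 + 2*h (P(h) = (4/3 + 2*h) + h*h = (4/3 + 2*h) + h**2 = 4/3 + h**2 + 2*h)
-P(-313) = -(4/3 + (-313)**2 + 2*(-313)) = -(4/3 + 97969 - 626) = -1*292033/3 = -292033/3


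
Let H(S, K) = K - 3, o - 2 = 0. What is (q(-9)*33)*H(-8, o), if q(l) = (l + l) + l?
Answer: 891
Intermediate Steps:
o = 2 (o = 2 + 0 = 2)
H(S, K) = -3 + K
q(l) = 3*l (q(l) = 2*l + l = 3*l)
(q(-9)*33)*H(-8, o) = ((3*(-9))*33)*(-3 + 2) = -27*33*(-1) = -891*(-1) = 891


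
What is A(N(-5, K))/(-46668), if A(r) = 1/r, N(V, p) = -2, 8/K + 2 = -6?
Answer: 1/93336 ≈ 1.0714e-5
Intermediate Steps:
K = -1 (K = 8/(-2 - 6) = 8/(-8) = 8*(-⅛) = -1)
A(N(-5, K))/(-46668) = 1/(-2*(-46668)) = -½*(-1/46668) = 1/93336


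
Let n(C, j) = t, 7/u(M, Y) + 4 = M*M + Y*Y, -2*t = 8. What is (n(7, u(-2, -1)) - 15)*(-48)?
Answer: 912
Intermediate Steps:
t = -4 (t = -1/2*8 = -4)
u(M, Y) = 7/(-4 + M**2 + Y**2) (u(M, Y) = 7/(-4 + (M*M + Y*Y)) = 7/(-4 + (M**2 + Y**2)) = 7/(-4 + M**2 + Y**2))
n(C, j) = -4
(n(7, u(-2, -1)) - 15)*(-48) = (-4 - 15)*(-48) = -19*(-48) = 912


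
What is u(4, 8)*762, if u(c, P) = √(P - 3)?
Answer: 762*√5 ≈ 1703.9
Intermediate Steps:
u(c, P) = √(-3 + P)
u(4, 8)*762 = √(-3 + 8)*762 = √5*762 = 762*√5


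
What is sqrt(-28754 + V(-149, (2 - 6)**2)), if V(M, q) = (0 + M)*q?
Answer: I*sqrt(31138) ≈ 176.46*I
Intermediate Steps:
V(M, q) = M*q
sqrt(-28754 + V(-149, (2 - 6)**2)) = sqrt(-28754 - 149*(2 - 6)**2) = sqrt(-28754 - 149*(-4)**2) = sqrt(-28754 - 149*16) = sqrt(-28754 - 2384) = sqrt(-31138) = I*sqrt(31138)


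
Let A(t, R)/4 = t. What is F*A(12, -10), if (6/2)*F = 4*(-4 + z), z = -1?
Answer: -320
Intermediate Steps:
A(t, R) = 4*t
F = -20/3 (F = (4*(-4 - 1))/3 = (4*(-5))/3 = (⅓)*(-20) = -20/3 ≈ -6.6667)
F*A(12, -10) = -80*12/3 = -20/3*48 = -320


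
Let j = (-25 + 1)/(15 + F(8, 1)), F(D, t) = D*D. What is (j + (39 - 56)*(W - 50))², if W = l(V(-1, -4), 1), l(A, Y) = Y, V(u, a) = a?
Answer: 4327403089/6241 ≈ 6.9338e+5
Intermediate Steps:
W = 1
F(D, t) = D²
j = -24/79 (j = (-25 + 1)/(15 + 8²) = -24/(15 + 64) = -24/79 ≈ -0.30380)
(j + (39 - 56)*(W - 50))² = (-24/79 + (39 - 56)*(1 - 50))² = (-24/79 - 17*(-49))² = (-24/79 + 833)² = (65783/79)² = 4327403089/6241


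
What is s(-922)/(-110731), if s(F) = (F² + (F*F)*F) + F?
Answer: 782928286/110731 ≈ 7070.5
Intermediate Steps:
s(F) = F + F² + F³ (s(F) = (F² + F²*F) + F = (F² + F³) + F = F + F² + F³)
s(-922)/(-110731) = -922*(1 - 922 + (-922)²)/(-110731) = -922*(1 - 922 + 850084)*(-1/110731) = -922*849163*(-1/110731) = -782928286*(-1/110731) = 782928286/110731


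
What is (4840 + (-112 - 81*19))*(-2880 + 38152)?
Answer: 112482408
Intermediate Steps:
(4840 + (-112 - 81*19))*(-2880 + 38152) = (4840 + (-112 - 1539))*35272 = (4840 - 1651)*35272 = 3189*35272 = 112482408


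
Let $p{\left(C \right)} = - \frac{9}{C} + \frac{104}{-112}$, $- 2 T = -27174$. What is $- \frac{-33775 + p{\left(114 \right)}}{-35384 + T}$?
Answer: $- \frac{4492209}{2899001} \approx -1.5496$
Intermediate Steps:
$T = 13587$ ($T = \left(- \frac{1}{2}\right) \left(-27174\right) = 13587$)
$p{\left(C \right)} = - \frac{13}{14} - \frac{9}{C}$ ($p{\left(C \right)} = - \frac{9}{C} + 104 \left(- \frac{1}{112}\right) = - \frac{9}{C} - \frac{13}{14} = - \frac{13}{14} - \frac{9}{C}$)
$- \frac{-33775 + p{\left(114 \right)}}{-35384 + T} = - \frac{-33775 - \left(\frac{13}{14} + \frac{9}{114}\right)}{-35384 + 13587} = - \frac{-33775 - \frac{134}{133}}{-21797} = - \frac{\left(-33775 - \frac{134}{133}\right) \left(-1\right)}{21797} = - \frac{\left(-4492209\right) \left(-1\right)}{133 \cdot 21797} = \left(-1\right) \frac{4492209}{2899001} = - \frac{4492209}{2899001}$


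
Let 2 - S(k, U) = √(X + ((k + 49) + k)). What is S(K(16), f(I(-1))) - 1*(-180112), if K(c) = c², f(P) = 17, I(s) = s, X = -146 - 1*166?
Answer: 180114 - √249 ≈ 1.8010e+5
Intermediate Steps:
X = -312 (X = -146 - 166 = -312)
S(k, U) = 2 - √(-263 + 2*k) (S(k, U) = 2 - √(-312 + ((k + 49) + k)) = 2 - √(-312 + ((49 + k) + k)) = 2 - √(-312 + (49 + 2*k)) = 2 - √(-263 + 2*k))
S(K(16), f(I(-1))) - 1*(-180112) = (2 - √(-263 + 2*16²)) - 1*(-180112) = (2 - √(-263 + 2*256)) + 180112 = (2 - √(-263 + 512)) + 180112 = (2 - √249) + 180112 = 180114 - √249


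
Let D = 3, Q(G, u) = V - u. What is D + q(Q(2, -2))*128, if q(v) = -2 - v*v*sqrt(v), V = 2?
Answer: -4349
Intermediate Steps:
Q(G, u) = 2 - u
q(v) = -2 - v**(5/2) (q(v) = -2 - v**2*sqrt(v) = -2 - v**(5/2))
D + q(Q(2, -2))*128 = 3 + (-2 - (2 - 1*(-2))**(5/2))*128 = 3 + (-2 - (2 + 2)**(5/2))*128 = 3 + (-2 - 4**(5/2))*128 = 3 + (-2 - 1*32)*128 = 3 + (-2 - 32)*128 = 3 - 34*128 = 3 - 4352 = -4349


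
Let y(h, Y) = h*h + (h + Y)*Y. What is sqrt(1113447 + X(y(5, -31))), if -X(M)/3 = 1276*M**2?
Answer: I*sqrt(2642354061) ≈ 51404.0*I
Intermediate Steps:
y(h, Y) = h**2 + Y*(Y + h) (y(h, Y) = h**2 + (Y + h)*Y = h**2 + Y*(Y + h))
X(M) = -3828*M**2
sqrt(1113447 + X(y(5, -31))) = sqrt(1113447 - 3828*((-31)**2 + 5**2 - 31*5)**2) = sqrt(1113447 - 3828*(961 + 25 - 155)**2) = sqrt(1113447 - 3828*831**2) = sqrt(1113447 - 3828*690561) = sqrt(1113447 - 2643467508) = sqrt(-2642354061) = I*sqrt(2642354061)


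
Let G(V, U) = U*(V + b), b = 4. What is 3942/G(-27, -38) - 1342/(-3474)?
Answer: 3716854/759069 ≈ 4.8966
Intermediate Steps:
G(V, U) = U*(4 + V) (G(V, U) = U*(V + 4) = U*(4 + V))
3942/G(-27, -38) - 1342/(-3474) = 3942/((-38*(4 - 27))) - 1342/(-3474) = 3942/((-38*(-23))) - 1342*(-1/3474) = 3942/874 + 671/1737 = 3942*(1/874) + 671/1737 = 1971/437 + 671/1737 = 3716854/759069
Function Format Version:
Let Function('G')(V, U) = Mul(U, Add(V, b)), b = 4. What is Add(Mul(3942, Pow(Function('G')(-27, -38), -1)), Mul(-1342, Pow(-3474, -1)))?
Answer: Rational(3716854, 759069) ≈ 4.8966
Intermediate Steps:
Function('G')(V, U) = Mul(U, Add(4, V)) (Function('G')(V, U) = Mul(U, Add(V, 4)) = Mul(U, Add(4, V)))
Add(Mul(3942, Pow(Function('G')(-27, -38), -1)), Mul(-1342, Pow(-3474, -1))) = Add(Mul(3942, Pow(Mul(-38, Add(4, -27)), -1)), Mul(-1342, Pow(-3474, -1))) = Add(Mul(3942, Pow(Mul(-38, -23), -1)), Mul(-1342, Rational(-1, 3474))) = Add(Mul(3942, Pow(874, -1)), Rational(671, 1737)) = Add(Mul(3942, Rational(1, 874)), Rational(671, 1737)) = Add(Rational(1971, 437), Rational(671, 1737)) = Rational(3716854, 759069)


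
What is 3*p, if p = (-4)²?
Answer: 48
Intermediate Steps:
p = 16
3*p = 3*16 = 48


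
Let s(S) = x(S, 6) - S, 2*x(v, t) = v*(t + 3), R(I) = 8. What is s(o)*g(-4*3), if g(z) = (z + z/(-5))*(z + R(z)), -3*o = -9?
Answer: 2016/5 ≈ 403.20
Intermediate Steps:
x(v, t) = v*(3 + t)/2 (x(v, t) = (v*(t + 3))/2 = (v*(3 + t))/2 = v*(3 + t)/2)
o = 3 (o = -1/3*(-9) = 3)
g(z) = 4*z*(8 + z)/5 (g(z) = (z + z/(-5))*(z + 8) = (z + z*(-1/5))*(8 + z) = (z - z/5)*(8 + z) = (4*z/5)*(8 + z) = 4*z*(8 + z)/5)
s(S) = 7*S/2 (s(S) = S*(3 + 6)/2 - S = (1/2)*S*9 - S = 9*S/2 - S = 7*S/2)
s(o)*g(-4*3) = ((7/2)*3)*(4*(-4*3)*(8 - 4*3)/5) = 21*((4/5)*(-12)*(8 - 12))/2 = 21*((4/5)*(-12)*(-4))/2 = (21/2)*(192/5) = 2016/5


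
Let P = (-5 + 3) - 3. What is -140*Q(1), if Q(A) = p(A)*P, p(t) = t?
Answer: 700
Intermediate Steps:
P = -5 (P = -2 - 3 = -5)
Q(A) = -5*A (Q(A) = A*(-5) = -5*A)
-140*Q(1) = -(-700) = -140*(-5) = 700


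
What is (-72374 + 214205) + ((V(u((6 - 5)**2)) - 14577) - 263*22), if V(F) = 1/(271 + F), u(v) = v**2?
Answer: 33039297/272 ≈ 1.2147e+5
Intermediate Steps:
(-72374 + 214205) + ((V(u((6 - 5)**2)) - 14577) - 263*22) = (-72374 + 214205) + ((1/(271 + ((6 - 5)**2)**2) - 14577) - 263*22) = 141831 + ((1/(271 + (1**2)**2) - 14577) - 5786) = 141831 + ((1/(271 + 1**2) - 14577) - 5786) = 141831 + ((1/(271 + 1) - 14577) - 5786) = 141831 + ((1/272 - 14577) - 5786) = 141831 + (-3964943/272 - 5786) = 141831 - 5538735/272 = 33039297/272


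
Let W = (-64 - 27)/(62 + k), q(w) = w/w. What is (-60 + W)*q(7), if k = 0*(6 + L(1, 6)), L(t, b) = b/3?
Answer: -3811/62 ≈ -61.468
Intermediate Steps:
L(t, b) = b/3 (L(t, b) = b*(⅓) = b/3)
q(w) = 1
k = 0 (k = 0*(6 + (⅓)*6) = 0*(6 + 2) = 0*8 = 0)
W = -91/62 (W = (-64 - 27)/(62 + 0) = -91/62 ≈ -1.4677)
(-60 + W)*q(7) = (-60 - 91/62)*1 = -3811/62*1 = -3811/62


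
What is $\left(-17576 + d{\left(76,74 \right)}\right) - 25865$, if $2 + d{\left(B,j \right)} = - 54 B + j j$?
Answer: $-42071$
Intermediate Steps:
$d{\left(B,j \right)} = -2 + j^{2} - 54 B$ ($d{\left(B,j \right)} = -2 - \left(54 B - j j\right) = -2 - \left(- j^{2} + 54 B\right) = -2 + j^{2} - 54 B$)
$\left(-17576 + d{\left(76,74 \right)}\right) - 25865 = \left(-17576 - \left(4106 - 5476\right)\right) - 25865 = \left(-17576 - -1370\right) - 25865 = \left(-17576 + 1370\right) - 25865 = -16206 - 25865 = -42071$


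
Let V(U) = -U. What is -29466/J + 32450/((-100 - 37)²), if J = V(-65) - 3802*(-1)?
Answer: -142521068/24193241 ≈ -5.8909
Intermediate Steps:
J = 3867 (J = -1*(-65) - 3802*(-1) = 65 - 1*(-3802) = 65 + 3802 = 3867)
-29466/J + 32450/((-100 - 37)²) = -29466/3867 + 32450/((-100 - 37)²) = -29466*1/3867 + 32450/((-137)²) = -9822/1289 + 32450/18769 = -142521068/24193241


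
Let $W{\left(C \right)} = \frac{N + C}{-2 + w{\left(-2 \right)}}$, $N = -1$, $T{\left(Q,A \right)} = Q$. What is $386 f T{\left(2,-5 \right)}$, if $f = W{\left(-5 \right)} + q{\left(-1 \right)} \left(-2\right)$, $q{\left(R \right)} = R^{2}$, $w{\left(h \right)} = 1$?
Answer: $3088$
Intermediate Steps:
$W{\left(C \right)} = 1 - C$ ($W{\left(C \right)} = \frac{-1 + C}{-2 + 1} = \frac{-1 + C}{-1} = \left(-1 + C\right) \left(-1\right) = 1 - C$)
$f = 4$ ($f = \left(1 - -5\right) + \left(-1\right)^{2} \left(-2\right) = \left(1 + 5\right) + 1 \left(-2\right) = 6 - 2 = 4$)
$386 f T{\left(2,-5 \right)} = 386 \cdot 4 \cdot 2 = 386 \cdot 8 = 3088$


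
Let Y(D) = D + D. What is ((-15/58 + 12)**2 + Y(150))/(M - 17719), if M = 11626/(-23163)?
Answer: -34118195643/1380709472572 ≈ -0.024711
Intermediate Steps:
Y(D) = 2*D
M = -11626/23163 (M = 11626*(-1/23163) = -11626/23163 ≈ -0.50192)
((-15/58 + 12)**2 + Y(150))/(M - 17719) = ((-15/58 + 12)**2 + 2*150)/(-11626/23163 - 17719) = ((-15*1/58 + 12)**2 + 300)/(-410436823/23163) = ((-15/58 + 12)**2 + 300)*(-23163/410436823) = ((681/58)**2 + 300)*(-23163/410436823) = (463761/3364 + 300)*(-23163/410436823) = (1472961/3364)*(-23163/410436823) = -34118195643/1380709472572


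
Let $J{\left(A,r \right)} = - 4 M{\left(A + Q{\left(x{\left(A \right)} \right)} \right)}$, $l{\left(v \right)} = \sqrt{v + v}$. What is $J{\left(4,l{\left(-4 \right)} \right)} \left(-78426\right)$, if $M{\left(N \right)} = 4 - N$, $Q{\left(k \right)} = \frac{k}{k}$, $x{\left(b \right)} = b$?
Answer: $-313704$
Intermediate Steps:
$Q{\left(k \right)} = 1$
$l{\left(v \right)} = \sqrt{2} \sqrt{v}$ ($l{\left(v \right)} = \sqrt{2 v} = \sqrt{2} \sqrt{v}$)
$J{\left(A,r \right)} = -12 + 4 A$ ($J{\left(A,r \right)} = - 4 \left(4 - \left(A + 1\right)\right) = - 4 \left(4 - \left(1 + A\right)\right) = - 4 \left(3 - A\right) = -12 + 4 A$)
$J{\left(4,l{\left(-4 \right)} \right)} \left(-78426\right) = \left(-12 + 4 \cdot 4\right) \left(-78426\right) = \left(-12 + 16\right) \left(-78426\right) = 4 \left(-78426\right) = -313704$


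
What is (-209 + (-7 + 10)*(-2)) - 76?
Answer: -291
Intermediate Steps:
(-209 + (-7 + 10)*(-2)) - 76 = (-209 + 3*(-2)) - 76 = (-209 - 6) - 76 = -215 - 76 = -291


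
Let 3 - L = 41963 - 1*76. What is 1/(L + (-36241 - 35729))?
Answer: -1/113854 ≈ -8.7832e-6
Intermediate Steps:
L = -41884 (L = 3 - (41963 - 1*76) = 3 - (41963 - 76) = 3 - 1*41887 = 3 - 41887 = -41884)
1/(L + (-36241 - 35729)) = 1/(-41884 + (-36241 - 35729)) = 1/(-41884 - 71970) = 1/(-113854) = -1/113854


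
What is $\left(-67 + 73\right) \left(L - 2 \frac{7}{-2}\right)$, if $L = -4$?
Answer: $18$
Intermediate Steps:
$\left(-67 + 73\right) \left(L - 2 \frac{7}{-2}\right) = \left(-67 + 73\right) \left(-4 - 2 \frac{7}{-2}\right) = 6 \left(-4 - 2 \cdot 7 \left(- \frac{1}{2}\right)\right) = 6 \left(-4 - -7\right) = 6 \left(-4 + 7\right) = 6 \cdot 3 = 18$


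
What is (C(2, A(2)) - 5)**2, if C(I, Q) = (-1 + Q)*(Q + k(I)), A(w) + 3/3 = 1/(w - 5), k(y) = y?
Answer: 3481/81 ≈ 42.975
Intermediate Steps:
A(w) = -1 + 1/(-5 + w) (A(w) = -1 + 1/(w - 5) = -1 + 1/(-5 + w))
C(I, Q) = (-1 + Q)*(I + Q) (C(I, Q) = (-1 + Q)*(Q + I) = (-1 + Q)*(I + Q))
(C(2, A(2)) - 5)**2 = ((((6 - 1*2)/(-5 + 2))**2 - 1*2 - (6 - 1*2)/(-5 + 2) + 2*((6 - 1*2)/(-5 + 2))) - 5)**2 = ((((6 - 2)/(-3))**2 - 2 - (6 - 2)/(-3) + 2*((6 - 2)/(-3))) - 5)**2 = (((-1/3*4)**2 - 2 - (-1)*4/3 + 2*(-1/3*4)) - 5)**2 = (((-4/3)**2 - 2 - 1*(-4/3) + 2*(-4/3)) - 5)**2 = ((16/9 - 2 + 4/3 - 8/3) - 5)**2 = (-14/9 - 5)**2 = (-59/9)**2 = 3481/81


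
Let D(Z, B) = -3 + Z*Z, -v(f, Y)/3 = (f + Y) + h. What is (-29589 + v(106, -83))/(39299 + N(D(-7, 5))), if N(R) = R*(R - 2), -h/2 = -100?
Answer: -30258/41323 ≈ -0.73223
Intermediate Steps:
h = 200 (h = -2*(-100) = 200)
v(f, Y) = -600 - 3*Y - 3*f (v(f, Y) = -3*((f + Y) + 200) = -3*((Y + f) + 200) = -3*(200 + Y + f) = -600 - 3*Y - 3*f)
D(Z, B) = -3 + Z²
N(R) = R*(-2 + R)
(-29589 + v(106, -83))/(39299 + N(D(-7, 5))) = (-29589 + (-600 - 3*(-83) - 3*106))/(39299 + (-3 + (-7)²)*(-2 + (-3 + (-7)²))) = (-29589 + (-600 + 249 - 318))/(39299 + (-3 + 49)*(-2 + (-3 + 49))) = (-29589 - 669)/(39299 + 46*(-2 + 46)) = -30258/(39299 + 46*44) = -30258/(39299 + 2024) = -30258/41323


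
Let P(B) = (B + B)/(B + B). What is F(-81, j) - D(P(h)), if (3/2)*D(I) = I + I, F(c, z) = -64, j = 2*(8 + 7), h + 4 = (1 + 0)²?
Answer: -196/3 ≈ -65.333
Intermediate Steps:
h = -3 (h = -4 + (1 + 0)² = -4 + 1² = -4 + 1 = -3)
j = 30 (j = 2*15 = 30)
P(B) = 1 (P(B) = (2*B)/((2*B)) = (2*B)*(1/(2*B)) = 1)
D(I) = 4*I/3 (D(I) = 2*(I + I)/3 = 2*(2*I)/3 = 4*I/3)
F(-81, j) - D(P(h)) = -64 - 4/3 = -196/3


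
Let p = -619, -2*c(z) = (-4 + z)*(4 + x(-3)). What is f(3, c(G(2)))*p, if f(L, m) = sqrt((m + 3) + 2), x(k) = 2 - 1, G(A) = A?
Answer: -619*sqrt(10) ≈ -1957.4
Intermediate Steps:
x(k) = 1
c(z) = 10 - 5*z/2 (c(z) = -(-4 + z)*(4 + 1)/2 = -(-4 + z)*5/2 = -(-20 + 5*z)/2 = 10 - 5*z/2)
f(L, m) = sqrt(5 + m) (f(L, m) = sqrt((3 + m) + 2) = sqrt(5 + m))
f(3, c(G(2)))*p = sqrt(5 + (10 - 5/2*2))*(-619) = sqrt(5 + (10 - 5))*(-619) = sqrt(5 + 5)*(-619) = sqrt(10)*(-619) = -619*sqrt(10)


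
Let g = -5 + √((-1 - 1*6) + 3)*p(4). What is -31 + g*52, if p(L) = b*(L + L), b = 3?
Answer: -291 + 2496*I ≈ -291.0 + 2496.0*I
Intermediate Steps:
p(L) = 6*L (p(L) = 3*(L + L) = 3*(2*L) = 6*L)
g = -5 + 48*I (g = -5 + √((-1 - 1*6) + 3)*(6*4) = -5 + √((-1 - 6) + 3)*24 = -5 + √(-7 + 3)*24 = -5 + √(-4)*24 = -5 + (2*I)*24 = -5 + 48*I ≈ -5.0 + 48.0*I)
-31 + g*52 = -31 + (-5 + 48*I)*52 = -31 + (-260 + 2496*I) = -291 + 2496*I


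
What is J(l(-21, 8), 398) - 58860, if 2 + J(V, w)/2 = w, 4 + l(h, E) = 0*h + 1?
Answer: -58068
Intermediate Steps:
l(h, E) = -3 (l(h, E) = -4 + (0*h + 1) = -4 + (0 + 1) = -4 + 1 = -3)
J(V, w) = -4 + 2*w
J(l(-21, 8), 398) - 58860 = (-4 + 2*398) - 58860 = (-4 + 796) - 58860 = 792 - 58860 = -58068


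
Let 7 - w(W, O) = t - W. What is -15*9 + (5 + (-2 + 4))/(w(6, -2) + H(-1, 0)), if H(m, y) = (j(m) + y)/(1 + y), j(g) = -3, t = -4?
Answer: -269/2 ≈ -134.50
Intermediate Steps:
H(m, y) = (-3 + y)/(1 + y)
w(W, O) = 11 + W (w(W, O) = 7 - (-4 - W) = 7 + (4 + W) = 11 + W)
-15*9 + (5 + (-2 + 4))/(w(6, -2) + H(-1, 0)) = -15*9 + (5 + (-2 + 4))/((11 + 6) + (-3 + 0)/(1 + 0)) = -135 + (5 + 2)/(17 - 3/1) = -135 + 7/(17 + 1*(-3)) = -135 + 7/(17 - 3) = -135 + 7/14 = -135 + 7*(1/14) = -135 + 1/2 = -269/2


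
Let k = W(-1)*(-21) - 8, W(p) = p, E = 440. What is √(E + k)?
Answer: √453 ≈ 21.284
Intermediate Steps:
k = 13 (k = -1*(-21) - 8 = 21 - 8 = 13)
√(E + k) = √(440 + 13) = √453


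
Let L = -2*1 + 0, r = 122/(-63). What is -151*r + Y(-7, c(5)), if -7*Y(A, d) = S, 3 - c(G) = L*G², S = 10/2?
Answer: 18377/63 ≈ 291.70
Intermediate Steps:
r = -122/63 (r = 122*(-1/63) = -122/63 ≈ -1.9365)
L = -2 (L = -2 + 0 = -2)
S = 5 (S = 10*(½) = 5)
c(G) = 3 + 2*G² (c(G) = 3 - (-2)*G² = 3 + 2*G²)
Y(A, d) = -5/7 (Y(A, d) = -⅐*5 = -5/7)
-151*r + Y(-7, c(5)) = -151*(-122/63) - 5/7 = 18422/63 - 5/7 = 18377/63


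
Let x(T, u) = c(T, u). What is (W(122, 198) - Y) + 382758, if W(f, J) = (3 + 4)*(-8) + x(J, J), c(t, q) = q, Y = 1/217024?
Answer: 83098489599/217024 ≈ 3.8290e+5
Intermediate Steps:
Y = 1/217024 ≈ 4.6078e-6
x(T, u) = u
W(f, J) = -56 + J (W(f, J) = (3 + 4)*(-8) + J = 7*(-8) + J = -56 + J)
(W(122, 198) - Y) + 382758 = ((-56 + 198) - 1*1/217024) + 382758 = (142 - 1/217024) + 382758 = 30817407/217024 + 382758 = 83098489599/217024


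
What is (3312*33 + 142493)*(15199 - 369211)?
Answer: -89136327468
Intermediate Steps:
(3312*33 + 142493)*(15199 - 369211) = (109296 + 142493)*(-354012) = 251789*(-354012) = -89136327468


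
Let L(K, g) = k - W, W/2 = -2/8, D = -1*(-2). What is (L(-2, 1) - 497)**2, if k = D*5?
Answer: 946729/4 ≈ 2.3668e+5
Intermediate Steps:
D = 2
W = -1/2 (W = 2*(-2/8) = 2*(-2*1/8) = 2*(-1/4) = -1/2 ≈ -0.50000)
k = 10 (k = 2*5 = 10)
L(K, g) = 21/2 (L(K, g) = 10 - 1*(-1/2) = 10 + 1/2 = 21/2)
(L(-2, 1) - 497)**2 = (21/2 - 497)**2 = (-973/2)**2 = 946729/4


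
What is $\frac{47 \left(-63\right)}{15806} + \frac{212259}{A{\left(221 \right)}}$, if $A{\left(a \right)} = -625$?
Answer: $- \frac{479545197}{1411250} \approx -339.8$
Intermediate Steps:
$\frac{47 \left(-63\right)}{15806} + \frac{212259}{A{\left(221 \right)}} = \frac{47 \left(-63\right)}{15806} + \frac{212259}{-625} = \left(-2961\right) \frac{1}{15806} + 212259 \left(- \frac{1}{625}\right) = - \frac{423}{2258} - \frac{212259}{625} = - \frac{479545197}{1411250}$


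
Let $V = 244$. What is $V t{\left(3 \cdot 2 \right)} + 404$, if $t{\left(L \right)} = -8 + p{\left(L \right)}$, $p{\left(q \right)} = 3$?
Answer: $-816$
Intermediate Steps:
$t{\left(L \right)} = -5$ ($t{\left(L \right)} = -8 + 3 = -5$)
$V t{\left(3 \cdot 2 \right)} + 404 = 244 \left(-5\right) + 404 = -1220 + 404 = -816$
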